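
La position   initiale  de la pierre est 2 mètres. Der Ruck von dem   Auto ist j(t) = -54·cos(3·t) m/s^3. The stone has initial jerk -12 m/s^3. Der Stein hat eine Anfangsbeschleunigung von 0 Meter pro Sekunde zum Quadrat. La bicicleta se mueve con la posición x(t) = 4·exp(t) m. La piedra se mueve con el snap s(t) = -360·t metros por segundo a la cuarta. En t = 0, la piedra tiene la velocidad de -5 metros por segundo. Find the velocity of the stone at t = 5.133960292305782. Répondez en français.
Nous devons trouver la primitive de notre équation du snap s(t) = -360·t 3 fois. En prenant ∫s(t)dt et en appliquant j(0) = -12, nous trouvons j(t) = -180·t^2 - 12. En prenant ∫j(t)dt et en appliquant a(0) = 0, nous trouvons a(t) = -60·t^3 - 12·t. En intégrant l'accélération et en utilisant la condition initiale v(0) = -5, nous obtenons v(t) = -15·t^4 - 6·t^2 - 5. De l'équation de la vitesse v(t) = -15·t^4 - 6·t^2 - 5, nous substituons t = 5.133960292305782 pour obtenir v = -10583.9505620362.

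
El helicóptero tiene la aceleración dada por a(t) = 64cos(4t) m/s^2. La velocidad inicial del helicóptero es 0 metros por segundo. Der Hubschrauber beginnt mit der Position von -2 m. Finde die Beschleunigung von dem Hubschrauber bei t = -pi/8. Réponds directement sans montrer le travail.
Bei t = -pi/8, a = 0.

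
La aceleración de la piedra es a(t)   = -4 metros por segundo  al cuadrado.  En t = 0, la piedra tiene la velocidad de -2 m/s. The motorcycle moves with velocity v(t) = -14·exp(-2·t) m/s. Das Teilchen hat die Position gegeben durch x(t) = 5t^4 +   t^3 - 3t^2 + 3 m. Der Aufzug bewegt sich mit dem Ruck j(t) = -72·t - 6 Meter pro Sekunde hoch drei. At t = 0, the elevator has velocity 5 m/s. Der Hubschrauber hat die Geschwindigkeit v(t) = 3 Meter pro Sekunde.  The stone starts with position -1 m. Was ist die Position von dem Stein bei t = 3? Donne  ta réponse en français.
En partant de l'accélération a(t) = -4, nous prenons 2 intégrales. En prenant ∫a(t)dt et en appliquant v(0) = -2, nous trouvons v(t) = -4·t - 2. L'intégrale de la vitesse est la position. En utilisant x(0) = -1, nous obtenons x(t) = -2·t^2 - 2·t - 1. En utilisant x(t) = -2·t^2 - 2·t - 1 et en substituant t = 3, nous trouvons x = -25.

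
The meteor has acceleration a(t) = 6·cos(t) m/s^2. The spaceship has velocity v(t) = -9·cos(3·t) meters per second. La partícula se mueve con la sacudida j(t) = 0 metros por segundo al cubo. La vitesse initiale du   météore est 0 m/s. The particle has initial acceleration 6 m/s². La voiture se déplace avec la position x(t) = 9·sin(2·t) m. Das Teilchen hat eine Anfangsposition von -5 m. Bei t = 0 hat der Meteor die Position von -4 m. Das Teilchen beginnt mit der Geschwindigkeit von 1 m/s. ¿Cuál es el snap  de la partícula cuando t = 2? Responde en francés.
En partant du jerk j(t) = 0, nous prenons 1 dérivée. En dérivant le jerk, nous obtenons le snap: s(t) = 0. De l'équation du snap s(t) = 0, nous substituons t = 2 pour obtenir s = 0.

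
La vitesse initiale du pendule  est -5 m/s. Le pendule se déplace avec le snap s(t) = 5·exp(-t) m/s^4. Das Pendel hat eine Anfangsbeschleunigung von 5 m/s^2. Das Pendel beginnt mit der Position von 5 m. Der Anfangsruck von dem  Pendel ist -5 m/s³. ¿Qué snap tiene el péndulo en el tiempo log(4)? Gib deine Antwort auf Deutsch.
Wir haben den Snap s(t) = 5·exp(-t). Durch Einsetzen von t = log(4): s(log(4)) = 5/4.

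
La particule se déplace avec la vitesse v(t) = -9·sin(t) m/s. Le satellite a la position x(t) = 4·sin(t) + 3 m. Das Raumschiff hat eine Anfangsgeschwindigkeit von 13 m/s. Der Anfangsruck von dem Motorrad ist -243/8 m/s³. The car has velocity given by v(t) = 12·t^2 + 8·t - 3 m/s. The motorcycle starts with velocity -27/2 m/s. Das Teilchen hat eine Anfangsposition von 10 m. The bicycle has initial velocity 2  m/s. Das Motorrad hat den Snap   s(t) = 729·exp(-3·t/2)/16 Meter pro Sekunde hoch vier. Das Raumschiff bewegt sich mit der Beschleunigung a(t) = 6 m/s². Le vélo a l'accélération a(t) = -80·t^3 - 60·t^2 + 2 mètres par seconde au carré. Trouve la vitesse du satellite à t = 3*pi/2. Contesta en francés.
Pour résoudre ceci, nous devons prendre 1 dérivée de notre équation de la position x(t) = 4·sin(t) + 3. En dérivant la position, nous obtenons la vitesse: v(t) = 4·cos(t). En utilisant v(t) = 4·cos(t) et en substituant t = 3*pi/2, nous trouvons v = 0.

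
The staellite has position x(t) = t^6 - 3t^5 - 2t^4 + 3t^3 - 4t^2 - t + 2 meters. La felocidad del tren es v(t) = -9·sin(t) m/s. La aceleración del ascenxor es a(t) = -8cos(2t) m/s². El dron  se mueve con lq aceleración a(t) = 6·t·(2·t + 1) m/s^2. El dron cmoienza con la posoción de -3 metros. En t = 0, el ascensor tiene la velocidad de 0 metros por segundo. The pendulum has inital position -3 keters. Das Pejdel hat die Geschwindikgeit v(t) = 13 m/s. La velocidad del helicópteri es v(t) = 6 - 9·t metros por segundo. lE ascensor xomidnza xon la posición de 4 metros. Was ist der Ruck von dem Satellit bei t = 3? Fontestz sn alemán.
Um dies zu lösen, müssen wir 3 Ableitungen unserer Gleichung für die Position x(t) = t^6 - 3·t^5 - 2·t^4 + 3·t^3 - 4·t^2 - t + 2 nehmen. Durch Ableiten von der Position erhalten wir die Geschwindigkeit: v(t) = 6·t^5 - 15·t^4 - 8·t^3 + 9·t^2 - 8·t - 1. Die Ableitung von der Geschwindigkeit ergibt die Beschleunigung: a(t) = 30·t^4 - 60·t^3 - 24·t^2 + 18·t - 8. Die Ableitung von der Beschleunigung ergibt den Ruck: j(t) = 120·t^3 - 180·t^2 - 48·t + 18. Mit j(t) = 120·t^3 - 180·t^2 - 48·t + 18 und Einsetzen von t = 3, finden wir j = 1494.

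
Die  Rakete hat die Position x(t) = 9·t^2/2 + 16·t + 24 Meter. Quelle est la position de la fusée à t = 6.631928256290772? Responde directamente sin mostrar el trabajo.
La position à t = 6.631928256290772 est x = 328.031977885298.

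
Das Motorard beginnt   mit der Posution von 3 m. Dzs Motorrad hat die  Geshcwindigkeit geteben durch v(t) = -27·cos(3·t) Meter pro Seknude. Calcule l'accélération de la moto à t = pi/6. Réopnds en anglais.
Starting from velocity v(t) = -27·cos(3·t), we take 1 derivative. Differentiating velocity, we get acceleration: a(t) = 81·sin(3·t). From the given acceleration equation a(t) = 81·sin(3·t), we substitute t = pi/6 to get a = 81.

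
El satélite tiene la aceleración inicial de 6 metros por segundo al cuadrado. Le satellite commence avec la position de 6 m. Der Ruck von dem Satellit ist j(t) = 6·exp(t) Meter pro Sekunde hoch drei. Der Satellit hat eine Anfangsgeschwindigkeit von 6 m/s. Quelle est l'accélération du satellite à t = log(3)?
Pour résoudre ceci, nous devons prendre 1 intégrale de notre équation du jerk j(t) = 6·exp(t). La primitive du jerk est l'accélération. En utilisant a(0) = 6, nous obtenons a(t) = 6·exp(t). En utilisant a(t) = 6·exp(t) et en substituant t = log(3), nous trouvons a = 18.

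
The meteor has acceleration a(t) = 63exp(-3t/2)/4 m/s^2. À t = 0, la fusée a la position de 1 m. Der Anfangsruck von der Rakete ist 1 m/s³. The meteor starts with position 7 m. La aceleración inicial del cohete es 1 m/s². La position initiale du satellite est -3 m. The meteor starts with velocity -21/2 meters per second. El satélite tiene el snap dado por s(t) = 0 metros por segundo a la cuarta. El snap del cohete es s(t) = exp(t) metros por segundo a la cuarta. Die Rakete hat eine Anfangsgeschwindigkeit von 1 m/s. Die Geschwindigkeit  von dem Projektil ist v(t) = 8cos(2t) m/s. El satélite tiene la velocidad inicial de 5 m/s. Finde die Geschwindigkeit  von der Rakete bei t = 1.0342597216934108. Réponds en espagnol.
Debemos encontrar la antiderivada de nuestra ecuación del snap s(t) = exp(t) 3 veces. La integral del snap es la sacudida. Usando j(0) = 1, obtenemos j(t) = exp(t). La integral de la sacudida, con a(0) = 1, da la aceleración: a(t) = exp(t). Tomando ∫a(t)dt y aplicando v(0) = 1, encontramos v(t) = exp(t). De la ecuación de la velocidad v(t) = exp(t), sustituimos t = 1.0342597216934108 para obtener v = 2.81302304471274.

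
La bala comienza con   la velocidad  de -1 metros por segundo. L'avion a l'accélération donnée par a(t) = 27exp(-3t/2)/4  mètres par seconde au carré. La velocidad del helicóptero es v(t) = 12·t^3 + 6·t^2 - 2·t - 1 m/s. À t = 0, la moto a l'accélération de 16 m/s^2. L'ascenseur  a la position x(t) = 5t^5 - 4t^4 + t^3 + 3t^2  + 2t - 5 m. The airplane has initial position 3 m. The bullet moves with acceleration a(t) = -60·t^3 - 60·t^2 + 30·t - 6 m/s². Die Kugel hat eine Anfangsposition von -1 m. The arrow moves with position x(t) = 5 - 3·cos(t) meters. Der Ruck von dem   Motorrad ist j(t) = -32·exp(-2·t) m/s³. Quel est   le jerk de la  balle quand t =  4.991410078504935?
Pour résoudre ceci, nous devons prendre 1 dérivée de notre équation de l'accélération a(t) = -60·t^3 - 60·t^2 + 30·t - 6. En dérivant l'accélération, nous obtenons le jerk: j(t) = -180·t^2 - 120·t + 30. Nous avons le jerk j(t) = -180·t^2 - 120·t + 30. En substituant t = 4.991410078504935: j(4.991410078504935) = -5053.52063234471.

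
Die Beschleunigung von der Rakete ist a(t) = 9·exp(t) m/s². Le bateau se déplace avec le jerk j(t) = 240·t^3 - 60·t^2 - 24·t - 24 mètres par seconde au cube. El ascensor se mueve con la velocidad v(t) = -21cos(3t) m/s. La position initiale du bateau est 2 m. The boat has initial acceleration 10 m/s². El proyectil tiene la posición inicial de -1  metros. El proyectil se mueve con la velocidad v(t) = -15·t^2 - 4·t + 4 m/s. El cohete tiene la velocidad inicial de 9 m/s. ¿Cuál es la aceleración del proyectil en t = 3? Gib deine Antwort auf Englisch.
To solve this, we need to take 1 derivative of our velocity equation v(t) = -15·t^2 - 4·t + 4. Differentiating velocity, we get acceleration: a(t) = -30·t - 4. Using a(t) = -30·t - 4 and substituting t = 3, we find a = -94.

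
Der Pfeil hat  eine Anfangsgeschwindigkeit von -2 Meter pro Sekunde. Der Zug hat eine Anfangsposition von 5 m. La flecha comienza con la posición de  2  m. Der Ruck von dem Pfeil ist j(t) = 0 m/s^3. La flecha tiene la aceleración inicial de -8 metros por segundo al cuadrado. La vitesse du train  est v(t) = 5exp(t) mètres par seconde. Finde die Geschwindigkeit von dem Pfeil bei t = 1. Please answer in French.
Nous devons intégrer notre équation du jerk j(t) = 0 2 fois. La primitive du jerk est l'accélération. En utilisant a(0) = -8, nous obtenons a(t) = -8. En intégrant l'accélération et en utilisant la condition initiale v(0) = -2, nous obtenons v(t) = -8·t - 2. Nous avons la vitesse v(t) = -8·t - 2. En substituant t = 1: v(1) = -10.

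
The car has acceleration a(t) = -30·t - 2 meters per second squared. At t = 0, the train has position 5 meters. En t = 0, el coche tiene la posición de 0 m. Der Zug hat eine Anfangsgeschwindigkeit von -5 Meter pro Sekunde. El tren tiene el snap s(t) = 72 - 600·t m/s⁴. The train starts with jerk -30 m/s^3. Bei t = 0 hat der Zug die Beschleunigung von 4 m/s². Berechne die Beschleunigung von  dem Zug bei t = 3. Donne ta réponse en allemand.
Wir müssen das Integral unserer Gleichung für den Snap s(t) = 72 - 600·t 2-mal finden. Mit ∫s(t)dt und Anwendung von j(0) = -30, finden wir j(t) = -300·t^2 + 72·t - 30. Die Stammfunktion von dem Ruck, mit a(0) = 4, ergibt die Beschleunigung: a(t) = -100·t^3 + 36·t^2 - 30·t + 4. Wir haben die Beschleunigung a(t) = -100·t^3 + 36·t^2 - 30·t + 4. Durch Einsetzen von t = 3: a(3) = -2462.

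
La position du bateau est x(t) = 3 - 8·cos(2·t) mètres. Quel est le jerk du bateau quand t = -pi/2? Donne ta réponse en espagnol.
Partiendo de la posición x(t) = 3 - 8·cos(2·t), tomamos 3 derivadas. Derivando la posición, obtenemos la velocidad: v(t) = 16·sin(2·t). La derivada de la velocidad da la aceleración: a(t) = 32·cos(2·t). Derivando la aceleración, obtenemos la sacudida: j(t) = -64·sin(2·t). De la ecuación de la sacudida j(t) = -64·sin(2·t), sustituimos t = -pi/2 para obtener j = 0.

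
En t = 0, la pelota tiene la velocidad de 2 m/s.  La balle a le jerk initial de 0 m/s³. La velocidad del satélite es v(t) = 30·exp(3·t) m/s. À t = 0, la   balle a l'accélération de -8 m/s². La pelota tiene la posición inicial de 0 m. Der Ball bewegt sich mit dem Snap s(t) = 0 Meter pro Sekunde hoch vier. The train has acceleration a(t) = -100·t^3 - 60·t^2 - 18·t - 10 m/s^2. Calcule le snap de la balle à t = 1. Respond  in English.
We have snap s(t) = 0. Substituting t = 1: s(1) = 0.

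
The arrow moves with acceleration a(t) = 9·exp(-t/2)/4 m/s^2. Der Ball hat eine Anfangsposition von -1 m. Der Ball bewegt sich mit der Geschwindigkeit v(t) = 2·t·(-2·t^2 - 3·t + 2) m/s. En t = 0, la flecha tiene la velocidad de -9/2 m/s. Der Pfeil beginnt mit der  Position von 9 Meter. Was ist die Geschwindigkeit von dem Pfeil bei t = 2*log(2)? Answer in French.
Nous devons intégrer notre équation de l'accélération a(t) = 9·exp(-t/2)/4 1 fois. L'intégrale de l'accélération, avec v(0) = -9/2, donne la vitesse: v(t) = -9·exp(-t/2)/2. Nous avons la vitesse v(t) = -9·exp(-t/2)/2. En substituant t = 2*log(2): v(2*log(2)) = -9/4.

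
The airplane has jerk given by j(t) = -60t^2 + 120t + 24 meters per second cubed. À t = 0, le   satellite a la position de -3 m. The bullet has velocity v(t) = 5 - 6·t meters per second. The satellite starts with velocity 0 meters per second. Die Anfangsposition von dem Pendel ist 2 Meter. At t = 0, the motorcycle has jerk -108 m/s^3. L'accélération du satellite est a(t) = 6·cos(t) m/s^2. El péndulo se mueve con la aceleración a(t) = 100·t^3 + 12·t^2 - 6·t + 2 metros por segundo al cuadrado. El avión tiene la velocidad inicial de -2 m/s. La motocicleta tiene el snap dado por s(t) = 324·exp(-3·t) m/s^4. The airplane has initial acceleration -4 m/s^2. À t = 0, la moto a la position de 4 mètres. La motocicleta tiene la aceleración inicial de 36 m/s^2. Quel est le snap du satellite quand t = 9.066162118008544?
Nous devons dériver notre équation de l'accélération a(t) = 6·cos(t) 2 fois. La dérivée de l'accélération donne le jerk: j(t) = -6·sin(t). La dérivée du jerk donne le snap: s(t) = -6·cos(t). De l'équation du snap s(t) = -6·cos(t), nous substituons t = 9.066162118008544 pour obtenir s = 5.61830117948558.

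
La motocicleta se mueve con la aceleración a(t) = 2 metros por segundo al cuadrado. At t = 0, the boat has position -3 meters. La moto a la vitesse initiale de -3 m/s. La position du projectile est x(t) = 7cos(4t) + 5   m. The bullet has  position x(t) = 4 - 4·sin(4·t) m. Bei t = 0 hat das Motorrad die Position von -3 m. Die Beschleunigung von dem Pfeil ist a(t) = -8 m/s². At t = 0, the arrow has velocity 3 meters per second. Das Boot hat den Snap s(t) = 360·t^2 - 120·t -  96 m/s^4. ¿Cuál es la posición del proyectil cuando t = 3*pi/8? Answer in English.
Using x(t) = 7·cos(4·t) + 5 and substituting t = 3*pi/8, we find x = 5.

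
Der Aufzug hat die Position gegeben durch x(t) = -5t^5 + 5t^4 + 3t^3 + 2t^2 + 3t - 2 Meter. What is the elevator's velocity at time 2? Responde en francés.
En partant de la position x(t) = -5·t^5 + 5·t^4 + 3·t^3 + 2·t^2 + 3·t - 2, nous prenons 1 dérivée. En prenant d/dt de x(t), nous trouvons v(t) = -25·t^4 + 20·t^3 + 9·t^2 + 4·t + 3. En utilisant v(t) = -25·t^4 + 20·t^3 + 9·t^2 + 4·t + 3 et en substituant t = 2, nous trouvons v = -193.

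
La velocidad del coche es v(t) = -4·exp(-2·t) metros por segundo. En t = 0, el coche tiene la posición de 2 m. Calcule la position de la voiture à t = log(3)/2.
Pour résoudre ceci, nous devons prendre 1 primitive de notre équation de la vitesse v(t) = -4·exp(-2·t). En prenant ∫v(t)dt et en appliquant x(0) = 2, nous trouvons x(t) = 2·exp(-2·t). En utilisant x(t) = 2·exp(-2·t) et en substituant t = log(3)/2, nous trouvons x = 2/3.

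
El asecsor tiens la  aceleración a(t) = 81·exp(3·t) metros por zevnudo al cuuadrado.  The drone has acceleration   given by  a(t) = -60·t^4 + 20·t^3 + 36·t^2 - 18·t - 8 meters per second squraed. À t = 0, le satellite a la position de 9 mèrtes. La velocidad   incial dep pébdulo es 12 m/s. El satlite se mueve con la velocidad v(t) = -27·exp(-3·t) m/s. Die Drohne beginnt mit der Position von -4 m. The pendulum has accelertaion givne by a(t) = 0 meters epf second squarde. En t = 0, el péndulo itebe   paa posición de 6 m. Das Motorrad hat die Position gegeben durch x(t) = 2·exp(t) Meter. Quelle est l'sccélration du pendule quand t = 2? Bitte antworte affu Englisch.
From the given acceleration equation a(t) = 0, we substitute t = 2 to get a = 0.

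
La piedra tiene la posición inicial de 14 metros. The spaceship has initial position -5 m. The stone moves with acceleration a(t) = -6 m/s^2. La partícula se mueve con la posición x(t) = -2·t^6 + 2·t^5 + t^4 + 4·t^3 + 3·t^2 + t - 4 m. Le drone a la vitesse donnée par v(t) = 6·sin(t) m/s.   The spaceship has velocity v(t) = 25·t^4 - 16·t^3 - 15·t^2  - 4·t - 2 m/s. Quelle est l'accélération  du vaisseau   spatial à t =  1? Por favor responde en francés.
Pour résoudre ceci, nous devons prendre 1 dérivée de notre équation de la vitesse v(t) = 25·t^4 - 16·t^3 - 15·t^2 - 4·t - 2. En prenant d/dt de v(t), nous trouvons a(t) = 100·t^3 - 48·t^2 - 30·t - 4. De l'équation de l'accélération a(t) = 100·t^3 - 48·t^2 - 30·t - 4, nous substituons t = 1 pour obtenir a = 18.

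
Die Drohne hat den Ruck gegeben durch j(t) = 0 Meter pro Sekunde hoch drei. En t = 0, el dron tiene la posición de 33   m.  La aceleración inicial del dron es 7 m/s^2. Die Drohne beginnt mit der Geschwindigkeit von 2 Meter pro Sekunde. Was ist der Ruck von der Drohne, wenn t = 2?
Mit j(t) = 0 und Einsetzen von t = 2, finden wir j = 0.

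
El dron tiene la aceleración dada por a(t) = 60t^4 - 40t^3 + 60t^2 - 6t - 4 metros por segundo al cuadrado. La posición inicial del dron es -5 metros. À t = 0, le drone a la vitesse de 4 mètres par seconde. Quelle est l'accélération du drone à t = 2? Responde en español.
Usando a(t) = 60·t^4 - 40·t^3 + 60·t^2 - 6·t - 4 y sustituyendo t = 2, encontramos a = 864.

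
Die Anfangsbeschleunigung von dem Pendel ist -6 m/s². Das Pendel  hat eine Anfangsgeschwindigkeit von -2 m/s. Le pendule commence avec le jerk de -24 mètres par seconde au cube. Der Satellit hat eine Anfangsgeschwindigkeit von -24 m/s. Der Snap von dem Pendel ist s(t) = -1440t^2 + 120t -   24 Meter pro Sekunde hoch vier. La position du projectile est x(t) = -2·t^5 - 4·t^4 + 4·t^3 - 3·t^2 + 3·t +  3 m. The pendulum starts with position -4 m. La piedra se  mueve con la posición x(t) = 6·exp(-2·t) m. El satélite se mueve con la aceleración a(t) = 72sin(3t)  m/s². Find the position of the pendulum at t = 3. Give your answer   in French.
Pour résoudre ceci, nous devons prendre 4 intégrales de notre équation du snap s(t) = -1440·t^2 + 120·t - 24. L'intégrale du snap, avec j(0) = -24, donne le jerk: j(t) = -480·t^3 + 60·t^2 - 24·t - 24. En intégrant le jerk et en utilisant la condition initiale a(0) = -6, nous obtenons a(t) = -120·t^4 + 20·t^3 - 12·t^2 - 24·t - 6. En prenant ∫a(t)dt et en appliquant v(0) = -2, nous trouvons v(t) = -24·t^5 + 5·t^4 - 4·t^3 - 12·t^2 - 6·t - 2. La primitive de la vitesse est la position. En utilisant x(0) = -4, nous obtenons x(t) = -4·t^6 + t^5 - t^4 - 4·t^3 - 3·t^2 - 2·t - 4. Nous avons la position x(t) = -4·t^6 + t^5 - t^4 - 4·t^3 - 3·t^2 - 2·t - 4. En substituant t = 3: x(3) = -2899.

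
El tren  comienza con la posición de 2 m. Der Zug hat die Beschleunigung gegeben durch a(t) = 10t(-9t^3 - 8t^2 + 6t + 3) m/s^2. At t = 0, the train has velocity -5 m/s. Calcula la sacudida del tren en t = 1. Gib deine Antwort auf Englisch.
Starting from acceleration a(t) = 10·t·(-9·t^3 - 8·t^2 + 6·t + 3), we take 1 derivative. Differentiating acceleration, we get jerk: j(t) = -90·t^3 - 80·t^2 + 10·t·(-27·t^2 - 16·t + 6) + 60·t + 30. Using j(t) = -90·t^3 - 80·t^2 + 10·t·(-27·t^2 - 16·t + 6) + 60·t + 30 and substituting t = 1, we find j = -450.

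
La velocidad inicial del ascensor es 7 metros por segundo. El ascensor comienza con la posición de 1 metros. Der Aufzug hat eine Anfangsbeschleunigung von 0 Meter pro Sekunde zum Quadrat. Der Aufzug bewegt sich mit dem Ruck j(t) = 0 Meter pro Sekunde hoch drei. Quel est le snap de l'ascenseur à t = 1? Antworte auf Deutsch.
Ausgehend von dem Ruck j(t) = 0, nehmen wir 1 Ableitung. Mit d/dt von j(t) finden wir s(t) = 0. Mit s(t) = 0 und Einsetzen von t = 1, finden wir s = 0.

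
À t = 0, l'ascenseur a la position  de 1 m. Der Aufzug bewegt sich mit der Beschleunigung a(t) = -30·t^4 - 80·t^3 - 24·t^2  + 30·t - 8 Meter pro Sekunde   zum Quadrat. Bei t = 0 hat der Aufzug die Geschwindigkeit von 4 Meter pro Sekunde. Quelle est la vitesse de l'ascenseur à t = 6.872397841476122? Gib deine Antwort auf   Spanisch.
Para resolver esto, necesitamos tomar 1 antiderivada de nuestra ecuación de la aceleración a(t) = -30·t^4 - 80·t^3 - 24·t^2 + 30·t - 8. La antiderivada de la aceleración es la velocidad. Usando v(0) = 4, obtenemos v(t) = -6·t^5 - 20·t^4 - 8·t^3 + 15·t^2 - 8·t + 4. De la ecuación de la velocidad v(t) = -6·t^5 - 20·t^4 - 8·t^3 + 15·t^2 - 8·t + 4, sustituimos t = 6.872397841476122 para obtener v = -138532.222277004.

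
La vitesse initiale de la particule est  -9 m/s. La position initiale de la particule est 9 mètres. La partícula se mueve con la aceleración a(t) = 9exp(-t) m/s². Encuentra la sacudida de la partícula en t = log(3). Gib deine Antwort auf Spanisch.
Debemos derivar nuestra ecuación de la aceleración a(t) = 9·exp(-t) 1 vez. Derivando la aceleración, obtenemos la sacudida: j(t) = -9·exp(-t). De la ecuación de la sacudida j(t) = -9·exp(-t), sustituimos t = log(3) para obtener j = -3.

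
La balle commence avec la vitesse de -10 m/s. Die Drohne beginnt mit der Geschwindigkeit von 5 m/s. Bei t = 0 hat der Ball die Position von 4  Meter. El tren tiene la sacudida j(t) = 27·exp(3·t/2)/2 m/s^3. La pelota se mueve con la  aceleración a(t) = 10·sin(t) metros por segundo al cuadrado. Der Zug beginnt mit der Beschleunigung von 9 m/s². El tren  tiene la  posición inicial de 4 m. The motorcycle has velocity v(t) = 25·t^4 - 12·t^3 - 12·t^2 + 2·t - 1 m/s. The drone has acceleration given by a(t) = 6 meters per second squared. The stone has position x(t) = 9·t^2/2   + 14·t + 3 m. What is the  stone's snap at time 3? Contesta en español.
Para resolver esto, necesitamos tomar 4 derivadas de nuestra ecuación de la posición x(t) = 9·t^2/2 + 14·t + 3. Tomando d/dt de x(t), encontramos v(t) = 9·t + 14. Tomando d/dt de v(t), encontramos a(t) = 9. Derivando la aceleración, obtenemos la sacudida: j(t) = 0. Tomando d/dt de j(t), encontramos s(t) = 0. De la ecuación del snap s(t) = 0, sustituimos t = 3 para obtener s = 0.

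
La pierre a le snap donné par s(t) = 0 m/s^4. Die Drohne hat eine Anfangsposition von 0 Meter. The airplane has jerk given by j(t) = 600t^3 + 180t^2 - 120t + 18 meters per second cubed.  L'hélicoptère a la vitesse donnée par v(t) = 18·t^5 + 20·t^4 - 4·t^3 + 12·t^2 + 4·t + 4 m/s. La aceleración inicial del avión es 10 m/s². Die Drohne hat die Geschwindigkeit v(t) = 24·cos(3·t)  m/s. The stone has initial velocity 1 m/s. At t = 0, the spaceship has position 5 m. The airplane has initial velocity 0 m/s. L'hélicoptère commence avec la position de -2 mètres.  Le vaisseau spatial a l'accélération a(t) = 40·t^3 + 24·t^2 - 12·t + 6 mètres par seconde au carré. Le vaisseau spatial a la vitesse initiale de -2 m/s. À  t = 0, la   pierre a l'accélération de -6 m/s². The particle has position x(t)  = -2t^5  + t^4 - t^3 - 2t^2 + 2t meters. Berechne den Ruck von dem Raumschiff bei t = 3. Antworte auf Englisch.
We must differentiate our acceleration equation a(t) = 40·t^3 + 24·t^2 - 12·t + 6 1 time. The derivative of acceleration gives jerk: j(t) = 120·t^2 + 48·t - 12. From the given jerk equation j(t) = 120·t^2 + 48·t - 12, we substitute t = 3 to get j = 1212.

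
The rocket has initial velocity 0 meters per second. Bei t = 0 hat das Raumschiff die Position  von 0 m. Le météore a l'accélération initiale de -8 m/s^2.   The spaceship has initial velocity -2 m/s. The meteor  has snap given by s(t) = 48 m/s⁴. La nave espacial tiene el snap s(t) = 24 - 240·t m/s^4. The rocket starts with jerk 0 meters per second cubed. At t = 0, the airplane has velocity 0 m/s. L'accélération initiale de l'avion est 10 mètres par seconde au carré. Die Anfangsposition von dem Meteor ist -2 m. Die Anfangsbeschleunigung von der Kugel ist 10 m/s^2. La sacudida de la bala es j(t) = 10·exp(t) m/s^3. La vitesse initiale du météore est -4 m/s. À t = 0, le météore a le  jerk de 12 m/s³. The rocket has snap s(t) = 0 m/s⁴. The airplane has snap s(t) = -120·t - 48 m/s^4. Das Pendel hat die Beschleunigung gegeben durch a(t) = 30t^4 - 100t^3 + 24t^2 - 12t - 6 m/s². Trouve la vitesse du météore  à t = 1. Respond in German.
Ausgehend von dem Snap s(t) = 48, nehmen wir 3 Integrale. Durch Integration von dem Snap und Verwendung der Anfangsbedingung j(0) = 12, erhalten wir j(t) = 48·t + 12. Durch Integration von dem Ruck und Verwendung der Anfangsbedingung a(0) = -8, erhalten wir a(t) = 24·t^2 + 12·t - 8. Das Integral von der Beschleunigung ist die Geschwindigkeit. Mit v(0) = -4 erhalten wir v(t) = 8·t^3 + 6·t^2 - 8·t - 4. Mit v(t) = 8·t^3 + 6·t^2 - 8·t - 4 und Einsetzen von t = 1, finden wir v = 2.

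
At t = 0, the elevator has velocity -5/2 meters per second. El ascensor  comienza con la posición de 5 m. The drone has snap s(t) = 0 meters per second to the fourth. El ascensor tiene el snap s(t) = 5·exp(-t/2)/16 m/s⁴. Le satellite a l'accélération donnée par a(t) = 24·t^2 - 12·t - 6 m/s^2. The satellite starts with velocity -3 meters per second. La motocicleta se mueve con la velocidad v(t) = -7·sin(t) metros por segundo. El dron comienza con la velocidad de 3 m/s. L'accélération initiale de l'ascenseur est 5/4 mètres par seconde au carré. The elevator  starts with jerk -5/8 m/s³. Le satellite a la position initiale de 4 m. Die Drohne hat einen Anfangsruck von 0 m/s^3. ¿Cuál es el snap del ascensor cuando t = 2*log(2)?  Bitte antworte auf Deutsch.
Wir haben den Snap s(t) = 5·exp(-t/2)/16. Durch Einsetzen von t = 2*log(2): s(2*log(2)) = 5/32.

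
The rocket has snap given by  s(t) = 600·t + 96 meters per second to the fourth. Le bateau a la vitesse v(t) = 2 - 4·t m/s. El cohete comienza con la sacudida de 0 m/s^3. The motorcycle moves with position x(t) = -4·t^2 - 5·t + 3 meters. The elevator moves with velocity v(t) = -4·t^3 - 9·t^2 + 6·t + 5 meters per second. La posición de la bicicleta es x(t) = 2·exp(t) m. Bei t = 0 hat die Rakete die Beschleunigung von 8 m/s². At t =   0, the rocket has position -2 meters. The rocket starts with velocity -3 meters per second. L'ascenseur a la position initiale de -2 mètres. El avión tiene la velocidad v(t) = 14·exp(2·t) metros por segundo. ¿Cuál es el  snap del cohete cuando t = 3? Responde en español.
Tenemos el snap s(t) = 600·t + 96. Sustituyendo t = 3: s(3) = 1896.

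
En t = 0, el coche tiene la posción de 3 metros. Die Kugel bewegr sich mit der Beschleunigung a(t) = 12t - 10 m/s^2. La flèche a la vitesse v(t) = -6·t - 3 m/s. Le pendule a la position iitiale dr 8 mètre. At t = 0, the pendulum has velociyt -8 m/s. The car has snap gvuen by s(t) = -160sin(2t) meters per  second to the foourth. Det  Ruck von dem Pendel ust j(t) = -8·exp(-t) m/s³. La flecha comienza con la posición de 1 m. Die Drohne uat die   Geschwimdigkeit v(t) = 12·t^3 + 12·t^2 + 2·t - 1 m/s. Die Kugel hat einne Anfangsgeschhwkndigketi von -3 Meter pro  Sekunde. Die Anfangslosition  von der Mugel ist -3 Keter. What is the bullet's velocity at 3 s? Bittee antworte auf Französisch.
Nous devons intégrer notre équation de l'accélération a(t) = 12·t - 10 1 fois. En intégrant l'accélération et en utilisant la condition initiale v(0) = -3, nous obtenons v(t) = 6·t^2 - 10·t - 3. En utilisant v(t) = 6·t^2 - 10·t - 3 et en substituant t = 3, nous trouvons v = 21.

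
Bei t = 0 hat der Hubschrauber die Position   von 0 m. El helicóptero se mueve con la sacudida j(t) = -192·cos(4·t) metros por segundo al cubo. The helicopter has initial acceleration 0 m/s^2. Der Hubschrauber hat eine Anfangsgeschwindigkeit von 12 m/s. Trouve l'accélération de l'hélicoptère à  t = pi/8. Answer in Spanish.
Para resolver esto, necesitamos tomar 1 integral de nuestra ecuación de la sacudida j(t) = -192·cos(4·t). La integral de la sacudida es la aceleración. Usando a(0) = 0, obtenemos a(t) = -48·sin(4·t). De la ecuación de la aceleración a(t) = -48·sin(4·t), sustituimos t = pi/8 para obtener a = -48.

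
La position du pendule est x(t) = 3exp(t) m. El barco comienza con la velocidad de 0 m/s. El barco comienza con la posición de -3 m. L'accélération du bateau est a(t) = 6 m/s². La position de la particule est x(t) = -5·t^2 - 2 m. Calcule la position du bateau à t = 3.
Nous devons intégrer notre équation de l'accélération a(t) = 6 2 fois. L'intégrale de l'accélération est la vitesse. En utilisant v(0) = 0, nous obtenons v(t) = 6·t. La primitive de la vitesse, avec x(0) = -3, donne la position: x(t) = 3·t^2 - 3. En utilisant x(t) = 3·t^2 - 3 et en substituant t = 3, nous trouvons x = 24.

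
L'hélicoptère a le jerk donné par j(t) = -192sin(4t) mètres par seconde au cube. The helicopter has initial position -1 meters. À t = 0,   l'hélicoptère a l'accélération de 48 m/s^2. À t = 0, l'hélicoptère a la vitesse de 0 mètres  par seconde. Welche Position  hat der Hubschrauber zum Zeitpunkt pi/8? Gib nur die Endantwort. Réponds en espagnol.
x(pi/8) = 2.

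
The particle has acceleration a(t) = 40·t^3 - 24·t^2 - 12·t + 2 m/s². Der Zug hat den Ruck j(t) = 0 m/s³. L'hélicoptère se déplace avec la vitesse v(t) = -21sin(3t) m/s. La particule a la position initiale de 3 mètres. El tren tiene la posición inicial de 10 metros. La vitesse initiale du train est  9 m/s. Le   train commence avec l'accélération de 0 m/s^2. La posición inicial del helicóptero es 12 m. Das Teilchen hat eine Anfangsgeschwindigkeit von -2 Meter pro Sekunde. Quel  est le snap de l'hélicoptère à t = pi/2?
Nous devons dériver notre équation de la vitesse v(t) = -21·sin(3·t) 3 fois. En prenant d/dt de v(t), nous trouvons a(t) = -63·cos(3·t). La dérivée de l'accélération donne le jerk: j(t) = 189·sin(3·t). En prenant d/dt de j(t), nous trouvons s(t) = 567·cos(3·t). En utilisant s(t) = 567·cos(3·t) et en substituant t = pi/2, nous trouvons s = 0.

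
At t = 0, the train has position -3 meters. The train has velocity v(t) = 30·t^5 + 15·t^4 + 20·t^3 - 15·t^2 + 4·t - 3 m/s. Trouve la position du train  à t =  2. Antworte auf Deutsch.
Ausgehend von der Geschwindigkeit v(t) = 30·t^5 + 15·t^4 + 20·t^3 - 15·t^2 + 4·t - 3, nehmen wir 1 Stammfunktion. Durch Integration von der Geschwindigkeit und Verwendung der Anfangsbedingung x(0) = -3, erhalten wir x(t) = 5·t^6 + 3·t^5 + 5·t^4 - 5·t^3 + 2·t^2 - 3·t - 3. Aus der Gleichung für die Position x(t) = 5·t^6 + 3·t^5 + 5·t^4 - 5·t^3 + 2·t^2 - 3·t - 3, setzen wir t = 2 ein und erhalten x = 455.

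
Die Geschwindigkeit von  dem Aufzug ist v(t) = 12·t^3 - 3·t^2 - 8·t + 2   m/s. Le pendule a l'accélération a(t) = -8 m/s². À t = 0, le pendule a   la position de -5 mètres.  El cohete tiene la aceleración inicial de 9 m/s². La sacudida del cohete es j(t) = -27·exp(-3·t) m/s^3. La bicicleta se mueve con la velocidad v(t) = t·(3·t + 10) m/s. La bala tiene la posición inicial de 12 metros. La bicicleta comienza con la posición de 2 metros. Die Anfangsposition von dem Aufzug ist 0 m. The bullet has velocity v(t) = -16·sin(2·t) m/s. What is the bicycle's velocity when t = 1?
We have velocity v(t) = t·(3·t + 10). Substituting t = 1: v(1) = 13.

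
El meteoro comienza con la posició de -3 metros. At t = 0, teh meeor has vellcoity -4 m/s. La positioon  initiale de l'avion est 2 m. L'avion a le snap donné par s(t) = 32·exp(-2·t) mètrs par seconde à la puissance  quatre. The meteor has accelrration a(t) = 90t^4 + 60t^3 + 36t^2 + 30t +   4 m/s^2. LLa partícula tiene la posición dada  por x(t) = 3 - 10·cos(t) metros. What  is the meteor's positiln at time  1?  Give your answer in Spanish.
Partiendo de la aceleración a(t) = 90·t^4 + 60·t^3 + 36·t^2 + 30·t + 4, tomamos 2 integrales. La antiderivada de la aceleración, con v(0) = -4, da la velocidad: v(t) = 18·t^5 + 15·t^4 + 12·t^3 + 15·t^2 + 4·t - 4. La integral de la velocidad, con x(0) = -3, da la posición: x(t) = 3·t^6 + 3·t^5 + 3·t^4 + 5·t^3 + 2·t^2 - 4·t - 3. De la ecuación de la posición x(t) = 3·t^6 + 3·t^5 + 3·t^4 + 5·t^3 + 2·t^2 - 4·t - 3, sustituimos t = 1 para obtener x = 9.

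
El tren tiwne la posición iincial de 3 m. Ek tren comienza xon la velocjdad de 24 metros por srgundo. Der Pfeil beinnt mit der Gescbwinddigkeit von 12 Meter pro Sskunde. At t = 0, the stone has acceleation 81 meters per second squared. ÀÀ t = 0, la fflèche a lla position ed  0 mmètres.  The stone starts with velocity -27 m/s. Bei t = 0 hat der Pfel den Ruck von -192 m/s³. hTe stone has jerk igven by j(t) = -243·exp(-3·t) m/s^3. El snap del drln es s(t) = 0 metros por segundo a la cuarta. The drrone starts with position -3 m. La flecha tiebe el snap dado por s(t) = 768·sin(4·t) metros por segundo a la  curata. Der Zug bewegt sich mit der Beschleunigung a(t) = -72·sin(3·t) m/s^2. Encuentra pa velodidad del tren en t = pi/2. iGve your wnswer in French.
Pour résoudre ceci, nous devons prendre 1 primitive de notre équation de l'accélération a(t) = -72·sin(3·t). La primitive de l'accélération, avec v(0) = 24, donne la vitesse: v(t) = 24·cos(3·t). De l'équation de la vitesse v(t) = 24·cos(3·t), nous substituons t = pi/2 pour obtenir v = 0.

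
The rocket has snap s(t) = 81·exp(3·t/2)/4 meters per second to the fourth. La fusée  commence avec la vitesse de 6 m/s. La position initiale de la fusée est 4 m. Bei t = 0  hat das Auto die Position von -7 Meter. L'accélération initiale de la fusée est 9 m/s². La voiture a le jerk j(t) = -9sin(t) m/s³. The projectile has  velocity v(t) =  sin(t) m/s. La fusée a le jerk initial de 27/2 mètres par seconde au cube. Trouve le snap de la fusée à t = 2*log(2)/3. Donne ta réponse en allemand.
Aus der Gleichung für den Snap s(t) = 81·exp(3·t/2)/4, setzen wir t = 2*log(2)/3 ein und erhalten s = 81/2.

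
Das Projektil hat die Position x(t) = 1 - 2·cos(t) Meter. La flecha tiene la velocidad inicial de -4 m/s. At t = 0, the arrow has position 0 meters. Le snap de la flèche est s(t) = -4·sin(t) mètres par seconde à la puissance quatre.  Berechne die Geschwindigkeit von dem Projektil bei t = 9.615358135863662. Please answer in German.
Ausgehend von der Position x(t) = 1 - 2·cos(t), nehmen wir 1 Ableitung. Durch Ableiten von der Position erhalten wir die Geschwindigkeit: v(t) = 2·sin(t). Aus der Gleichung für die Geschwindigkeit v(t) = 2·sin(t), setzen wir t = 9.615358135863662 ein und erhalten v = -0.378857195117971.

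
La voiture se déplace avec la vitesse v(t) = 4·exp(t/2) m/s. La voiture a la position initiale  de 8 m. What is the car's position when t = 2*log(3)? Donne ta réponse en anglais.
Starting from velocity v(t) = 4·exp(t/2), we take 1 integral. Integrating velocity and using the initial condition x(0) = 8, we get x(t) = 8·exp(t/2). We have position x(t) = 8·exp(t/2). Substituting t = 2*log(3): x(2*log(3)) = 24.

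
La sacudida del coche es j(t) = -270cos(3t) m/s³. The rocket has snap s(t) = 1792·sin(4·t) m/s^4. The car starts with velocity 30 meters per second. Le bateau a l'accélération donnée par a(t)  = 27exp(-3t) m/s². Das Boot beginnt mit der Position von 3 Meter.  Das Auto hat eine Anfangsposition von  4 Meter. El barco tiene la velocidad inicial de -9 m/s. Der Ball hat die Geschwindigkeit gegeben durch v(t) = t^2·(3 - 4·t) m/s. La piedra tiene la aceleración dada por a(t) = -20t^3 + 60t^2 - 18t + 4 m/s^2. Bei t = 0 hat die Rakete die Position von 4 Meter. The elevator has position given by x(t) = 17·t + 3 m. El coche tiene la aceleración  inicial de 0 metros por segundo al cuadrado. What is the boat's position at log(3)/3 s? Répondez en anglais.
To find the answer, we compute 2 antiderivatives of a(t) = 27·exp(-3·t). Integrating acceleration and using the initial condition v(0) = -9, we get v(t) = -9·exp(-3·t). Integrating velocity and using the initial condition x(0) = 3, we get x(t) = 3·exp(-3·t). Using x(t) = 3·exp(-3·t) and substituting t = log(3)/3, we find x = 1.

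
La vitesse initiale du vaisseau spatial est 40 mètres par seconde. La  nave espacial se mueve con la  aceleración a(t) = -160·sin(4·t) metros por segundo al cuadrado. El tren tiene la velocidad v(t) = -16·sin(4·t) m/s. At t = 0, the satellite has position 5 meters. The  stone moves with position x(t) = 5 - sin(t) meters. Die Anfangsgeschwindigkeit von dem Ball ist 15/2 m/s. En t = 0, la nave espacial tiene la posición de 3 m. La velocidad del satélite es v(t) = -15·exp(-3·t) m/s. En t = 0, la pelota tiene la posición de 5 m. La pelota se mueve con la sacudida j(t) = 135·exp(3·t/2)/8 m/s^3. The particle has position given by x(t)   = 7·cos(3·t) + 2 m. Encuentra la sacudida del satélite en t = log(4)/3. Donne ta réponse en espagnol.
Partiendo de la velocidad v(t) = -15·exp(-3·t), tomamos 2 derivadas. Derivando la velocidad, obtenemos la aceleración: a(t) = 45·exp(-3·t). La derivada de la aceleración da la sacudida: j(t) = -135·exp(-3·t). Tenemos la sacudida j(t) = -135·exp(-3·t). Sustituyendo t = log(4)/3: j(log(4)/3) = -135/4.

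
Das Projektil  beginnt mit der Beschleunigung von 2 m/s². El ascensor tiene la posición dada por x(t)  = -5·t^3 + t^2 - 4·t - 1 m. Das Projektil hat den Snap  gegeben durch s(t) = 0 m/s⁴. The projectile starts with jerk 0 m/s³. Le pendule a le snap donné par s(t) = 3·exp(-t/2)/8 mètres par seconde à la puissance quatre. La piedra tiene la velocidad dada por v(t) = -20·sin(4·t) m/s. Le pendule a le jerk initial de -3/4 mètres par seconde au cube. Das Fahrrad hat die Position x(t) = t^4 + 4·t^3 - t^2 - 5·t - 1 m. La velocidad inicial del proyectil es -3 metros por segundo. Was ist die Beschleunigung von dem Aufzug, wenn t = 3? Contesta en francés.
Nous devons dériver notre équation de la position x(t) = -5·t^3 + t^2 - 4·t - 1 2 fois. La dérivée de la position donne la vitesse: v(t) = -15·t^2 + 2·t - 4. La dérivée de la vitesse donne l'accélération: a(t) = 2 - 30·t. En utilisant a(t) = 2 - 30·t et en substituant t = 3, nous trouvons a = -88.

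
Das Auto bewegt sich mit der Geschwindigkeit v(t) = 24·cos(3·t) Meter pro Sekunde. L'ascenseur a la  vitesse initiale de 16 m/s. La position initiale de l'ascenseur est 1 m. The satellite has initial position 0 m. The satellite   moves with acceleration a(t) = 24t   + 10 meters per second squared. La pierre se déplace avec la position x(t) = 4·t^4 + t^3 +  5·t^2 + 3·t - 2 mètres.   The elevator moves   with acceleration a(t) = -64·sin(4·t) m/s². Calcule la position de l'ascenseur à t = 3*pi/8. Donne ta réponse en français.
Pour résoudre ceci, nous devons prendre 2 primitives de notre équation de l'accélération a(t) = -64·sin(4·t). La primitive de l'accélération est la vitesse. En utilisant v(0) = 16, nous obtenons v(t) = 16·cos(4·t). En prenant ∫v(t)dt et en appliquant x(0) = 1, nous trouvons x(t) = 4·sin(4·t) + 1. De l'équation de la position x(t) = 4·sin(4·t) + 1, nous substituons t = 3*pi/8 pour obtenir x = -3.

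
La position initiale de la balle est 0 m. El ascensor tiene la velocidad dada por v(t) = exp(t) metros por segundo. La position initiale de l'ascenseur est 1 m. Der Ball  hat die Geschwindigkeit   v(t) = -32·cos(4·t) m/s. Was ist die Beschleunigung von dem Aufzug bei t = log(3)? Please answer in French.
Pour résoudre ceci, nous devons prendre 1 dérivée de notre équation de la vitesse v(t) = exp(t). La dérivée de la vitesse donne l'accélération: a(t) = exp(t). Nous avons l'accélération a(t) = exp(t). En substituant t = log(3): a(log(3)) = 3.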